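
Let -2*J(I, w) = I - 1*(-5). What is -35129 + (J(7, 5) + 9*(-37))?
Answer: -35468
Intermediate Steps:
J(I, w) = -5/2 - I/2 (J(I, w) = -(I - 1*(-5))/2 = -(I + 5)/2 = -(5 + I)/2 = -5/2 - I/2)
-35129 + (J(7, 5) + 9*(-37)) = -35129 + ((-5/2 - ½*7) + 9*(-37)) = -35129 + ((-5/2 - 7/2) - 333) = -35129 + (-6 - 333) = -35129 - 339 = -35468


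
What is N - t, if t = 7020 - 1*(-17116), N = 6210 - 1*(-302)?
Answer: -17624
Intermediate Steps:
N = 6512 (N = 6210 + 302 = 6512)
t = 24136 (t = 7020 + 17116 = 24136)
N - t = 6512 - 1*24136 = 6512 - 24136 = -17624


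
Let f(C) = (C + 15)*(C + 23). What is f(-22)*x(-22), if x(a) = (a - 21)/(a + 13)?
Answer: -301/9 ≈ -33.444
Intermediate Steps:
x(a) = (-21 + a)/(13 + a)
f(C) = (15 + C)*(23 + C)
f(-22)*x(-22) = (345 + (-22)² + 38*(-22))*((-21 - 22)/(13 - 22)) = (345 + 484 - 836)*(-43/(-9)) = -(-7)*(-43)/9 = -7*43/9 = -301/9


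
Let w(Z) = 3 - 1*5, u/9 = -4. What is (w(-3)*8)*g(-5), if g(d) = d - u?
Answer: -496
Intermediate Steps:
u = -36 (u = 9*(-4) = -36)
g(d) = 36 + d (g(d) = d - 1*(-36) = d + 36 = 36 + d)
w(Z) = -2 (w(Z) = 3 - 5 = -2)
(w(-3)*8)*g(-5) = (-2*8)*(36 - 5) = -16*31 = -496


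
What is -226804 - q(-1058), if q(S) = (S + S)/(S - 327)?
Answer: -314125656/1385 ≈ -2.2681e+5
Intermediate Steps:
q(S) = 2*S/(-327 + S) (q(S) = (2*S)/(-327 + S) = 2*S/(-327 + S))
-226804 - q(-1058) = -226804 - 2*(-1058)/(-327 - 1058) = -226804 - 2*(-1058)/(-1385) = -226804 - 2*(-1058)*(-1)/1385 = -226804 - 1*2116/1385 = -226804 - 2116/1385 = -314125656/1385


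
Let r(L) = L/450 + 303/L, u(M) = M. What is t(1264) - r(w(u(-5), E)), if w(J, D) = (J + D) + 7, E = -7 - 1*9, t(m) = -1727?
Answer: -5371777/3150 ≈ -1705.3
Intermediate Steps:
E = -16 (E = -7 - 9 = -16)
w(J, D) = 7 + D + J (w(J, D) = (D + J) + 7 = 7 + D + J)
r(L) = 303/L + L/450 (r(L) = L*(1/450) + 303/L = L/450 + 303/L = 303/L + L/450)
t(1264) - r(w(u(-5), E)) = -1727 - (303/(7 - 16 - 5) + (7 - 16 - 5)/450) = -1727 - (303/(-14) + (1/450)*(-14)) = -1727 - (303*(-1/14) - 7/225) = -1727 - (-303/14 - 7/225) = -1727 - 1*(-68273/3150) = -1727 + 68273/3150 = -5371777/3150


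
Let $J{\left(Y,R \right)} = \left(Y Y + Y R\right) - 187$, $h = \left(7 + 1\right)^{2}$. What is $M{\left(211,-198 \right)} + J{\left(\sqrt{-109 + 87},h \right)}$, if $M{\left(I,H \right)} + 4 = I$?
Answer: $-2 + 64 i \sqrt{22} \approx -2.0 + 300.19 i$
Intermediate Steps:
$M{\left(I,H \right)} = -4 + I$
$h = 64$ ($h = 8^{2} = 64$)
$J{\left(Y,R \right)} = -187 + Y^{2} + R Y$ ($J{\left(Y,R \right)} = \left(Y^{2} + R Y\right) - 187 = -187 + Y^{2} + R Y$)
$M{\left(211,-198 \right)} + J{\left(\sqrt{-109 + 87},h \right)} = \left(-4 + 211\right) + \left(-187 + \left(\sqrt{-109 + 87}\right)^{2} + 64 \sqrt{-109 + 87}\right) = 207 + \left(-187 + \left(\sqrt{-22}\right)^{2} + 64 \sqrt{-22}\right) = 207 + \left(-187 + \left(i \sqrt{22}\right)^{2} + 64 i \sqrt{22}\right) = 207 - \left(209 - 64 i \sqrt{22}\right) = -2 + 64 i \sqrt{22}$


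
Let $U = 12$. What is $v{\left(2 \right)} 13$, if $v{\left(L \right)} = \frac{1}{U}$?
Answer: $\frac{13}{12} \approx 1.0833$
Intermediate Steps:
$v{\left(L \right)} = \frac{1}{12}$
$v{\left(2 \right)} 13 = \frac{1}{12} \cdot 13 = \frac{13}{12}$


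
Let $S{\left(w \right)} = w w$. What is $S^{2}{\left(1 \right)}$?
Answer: $1$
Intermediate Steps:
$S{\left(w \right)} = w^{2}$
$S^{2}{\left(1 \right)} = \left(1^{2}\right)^{2} = 1^{2} = 1$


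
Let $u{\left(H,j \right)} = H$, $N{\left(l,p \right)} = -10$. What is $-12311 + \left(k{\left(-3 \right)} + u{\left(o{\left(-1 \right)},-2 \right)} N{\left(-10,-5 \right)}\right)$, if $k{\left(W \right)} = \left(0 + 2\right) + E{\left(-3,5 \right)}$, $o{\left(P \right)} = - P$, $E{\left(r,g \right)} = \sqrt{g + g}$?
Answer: $-12319 + \sqrt{10} \approx -12316.0$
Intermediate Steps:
$E{\left(r,g \right)} = \sqrt{2} \sqrt{g}$ ($E{\left(r,g \right)} = \sqrt{2 g} = \sqrt{2} \sqrt{g}$)
$k{\left(W \right)} = 2 + \sqrt{10}$ ($k{\left(W \right)} = \left(0 + 2\right) + \sqrt{2} \sqrt{5} = 2 + \sqrt{10}$)
$-12311 + \left(k{\left(-3 \right)} + u{\left(o{\left(-1 \right)},-2 \right)} N{\left(-10,-5 \right)}\right) = -12311 + \left(\left(2 + \sqrt{10}\right) + \left(-1\right) \left(-1\right) \left(-10\right)\right) = -12311 + \left(\left(2 + \sqrt{10}\right) + 1 \left(-10\right)\right) = -12311 - \left(8 - \sqrt{10}\right) = -12319 + \sqrt{10}$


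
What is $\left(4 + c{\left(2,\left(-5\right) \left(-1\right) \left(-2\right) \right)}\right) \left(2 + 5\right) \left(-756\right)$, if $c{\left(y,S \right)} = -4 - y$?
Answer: $10584$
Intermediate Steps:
$\left(4 + c{\left(2,\left(-5\right) \left(-1\right) \left(-2\right) \right)}\right) \left(2 + 5\right) \left(-756\right) = \left(4 - 6\right) \left(2 + 5\right) \left(-756\right) = \left(4 - 6\right) 7 \left(-756\right) = \left(-2\right) 7 \left(-756\right) = \left(-14\right) \left(-756\right) = 10584$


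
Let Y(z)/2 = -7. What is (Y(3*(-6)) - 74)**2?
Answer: 7744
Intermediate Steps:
Y(z) = -14 (Y(z) = 2*(-7) = -14)
(Y(3*(-6)) - 74)**2 = (-14 - 74)**2 = (-88)**2 = 7744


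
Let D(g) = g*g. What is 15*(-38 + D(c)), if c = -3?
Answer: -435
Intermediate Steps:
D(g) = g²
15*(-38 + D(c)) = 15*(-38 + (-3)²) = 15*(-38 + 9) = 15*(-29) = -435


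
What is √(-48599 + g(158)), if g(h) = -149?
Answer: 2*I*√12187 ≈ 220.79*I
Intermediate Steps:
√(-48599 + g(158)) = √(-48599 - 149) = √(-48748) = 2*I*√12187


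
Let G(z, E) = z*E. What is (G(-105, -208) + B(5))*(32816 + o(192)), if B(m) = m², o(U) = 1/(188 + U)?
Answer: 54531664213/76 ≈ 7.1752e+8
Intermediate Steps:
G(z, E) = E*z
(G(-105, -208) + B(5))*(32816 + o(192)) = (-208*(-105) + 5²)*(32816 + 1/(188 + 192)) = (21840 + 25)*(32816 + 1/380) = 21865*(32816 + 1/380) = 21865*(12470081/380) = 54531664213/76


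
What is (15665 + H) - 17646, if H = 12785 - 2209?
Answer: 8595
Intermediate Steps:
H = 10576
(15665 + H) - 17646 = (15665 + 10576) - 17646 = 26241 - 17646 = 8595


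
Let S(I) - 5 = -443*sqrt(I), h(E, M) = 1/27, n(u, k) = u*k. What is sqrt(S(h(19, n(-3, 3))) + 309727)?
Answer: sqrt(2787588 - 443*sqrt(3))/3 ≈ 556.46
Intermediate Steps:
n(u, k) = k*u
h(E, M) = 1/27
S(I) = 5 - 443*sqrt(I)
sqrt(S(h(19, n(-3, 3))) + 309727) = sqrt((5 - 443*sqrt(3)/9) + 309727) = sqrt(309732 - 443*sqrt(3)/9)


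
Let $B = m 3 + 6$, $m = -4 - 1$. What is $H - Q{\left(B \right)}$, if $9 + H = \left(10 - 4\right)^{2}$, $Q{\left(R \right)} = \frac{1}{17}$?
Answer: $\frac{458}{17} \approx 26.941$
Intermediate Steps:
$m = -5$ ($m = -4 - 1 = -5$)
$B = -9$ ($B = \left(-5\right) 3 + 6 = -15 + 6 = -9$)
$Q{\left(R \right)} = \frac{1}{17}$
$H = 27$ ($H = -9 + \left(10 - 4\right)^{2} = -9 + 6^{2} = -9 + 36 = 27$)
$H - Q{\left(B \right)} = 27 - \frac{1}{17} = \frac{458}{17}$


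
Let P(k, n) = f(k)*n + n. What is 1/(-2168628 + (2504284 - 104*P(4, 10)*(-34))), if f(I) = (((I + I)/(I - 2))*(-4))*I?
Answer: -1/1892024 ≈ -5.2853e-7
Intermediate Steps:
f(I) = -8*I²/(-2 + I) (f(I) = (((2*I)/(-2 + I))*(-4))*I = ((2*I/(-2 + I))*(-4))*I = (-8*I/(-2 + I))*I = -8*I²/(-2 + I))
P(k, n) = n - 8*n*k²/(-2 + k) (P(k, n) = (-8*k²/(-2 + k))*n + n = -8*n*k²/(-2 + k) + n = n - 8*n*k²/(-2 + k))
1/(-2168628 + (2504284 - 104*P(4, 10)*(-34))) = 1/(-2168628 + (2504284 - 104*(10*(-2 + 4 - 8*4²)/(-2 + 4))*(-34))) = 1/(-2168628 + (2504284 - 104*(10*(-2 + 4 - 8*16)/2)*(-34))) = 1/(-2168628 + (2504284 - 104*(10*(½)*(-2 + 4 - 128))*(-34))) = 1/(-2168628 + (2504284 - 104*(10*(½)*(-126))*(-34))) = 1/(-2168628 + (2504284 - 104*(-630)*(-34))) = 1/(-2168628 + (2504284 - (-65520)*(-34))) = 1/(-2168628 + (2504284 - 1*2227680)) = 1/(-2168628 + (2504284 - 2227680)) = 1/(-2168628 + 276604) = 1/(-1892024) = -1/1892024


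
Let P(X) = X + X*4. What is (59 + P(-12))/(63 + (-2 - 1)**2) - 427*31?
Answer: -953065/72 ≈ -13237.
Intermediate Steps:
P(X) = 5*X (P(X) = X + 4*X = 5*X)
(59 + P(-12))/(63 + (-2 - 1)**2) - 427*31 = (59 + 5*(-12))/(63 + (-2 - 1)**2) - 427*31 = (59 - 60)/(63 + (-3)**2) - 13237 = -1/(63 + 9) - 13237 = -1/72 - 13237 = -953065/72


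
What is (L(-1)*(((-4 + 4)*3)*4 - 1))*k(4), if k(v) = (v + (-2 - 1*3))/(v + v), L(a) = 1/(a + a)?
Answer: -1/16 ≈ -0.062500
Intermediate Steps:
L(a) = 1/(2*a)
k(v) = (-5 + v)/(2*v) (k(v) = (v + (-2 - 3))/((2*v)) = (v - 5)*(1/(2*v)) = (-5 + v)*(1/(2*v)) = (-5 + v)/(2*v))
(L(-1)*(((-4 + 4)*3)*4 - 1))*k(4) = (((½)/(-1))*(((-4 + 4)*3)*4 - 1))*((½)*(-5 + 4)/4) = (((½)*(-1))*((0*3)*4 - 1))*((½)*(¼)*(-1)) = -(0*4 - 1)/2*(-⅛) = -(0 - 1)/2*(-⅛) = -½*(-1)*(-⅛) = (½)*(-⅛) = -1/16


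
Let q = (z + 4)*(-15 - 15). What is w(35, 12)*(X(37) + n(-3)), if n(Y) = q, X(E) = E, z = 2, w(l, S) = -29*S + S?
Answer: 48048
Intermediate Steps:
w(l, S) = -28*S
q = -180 (q = (2 + 4)*(-15 - 15) = 6*(-30) = -180)
n(Y) = -180
w(35, 12)*(X(37) + n(-3)) = (-28*12)*(37 - 180) = -336*(-143) = 48048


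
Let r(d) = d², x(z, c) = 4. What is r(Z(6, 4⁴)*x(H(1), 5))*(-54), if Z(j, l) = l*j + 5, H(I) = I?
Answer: -2051724384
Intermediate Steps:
Z(j, l) = 5 + j*l (Z(j, l) = j*l + 5 = 5 + j*l)
r(Z(6, 4⁴)*x(H(1), 5))*(-54) = ((5 + 6*4⁴)*4)²*(-54) = ((5 + 6*256)*4)²*(-54) = ((5 + 1536)*4)²*(-54) = (1541*4)²*(-54) = 6164²*(-54) = 37994896*(-54) = -2051724384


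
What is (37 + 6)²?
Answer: 1849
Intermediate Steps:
(37 + 6)² = 43² = 1849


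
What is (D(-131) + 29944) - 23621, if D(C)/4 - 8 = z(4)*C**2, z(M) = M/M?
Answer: 74999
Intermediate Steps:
z(M) = 1
D(C) = 32 + 4*C**2 (D(C) = 32 + 4*(1*C**2) = 32 + 4*C**2)
(D(-131) + 29944) - 23621 = ((32 + 4*(-131)**2) + 29944) - 23621 = ((32 + 4*17161) + 29944) - 23621 = ((32 + 68644) + 29944) - 23621 = (68676 + 29944) - 23621 = 98620 - 23621 = 74999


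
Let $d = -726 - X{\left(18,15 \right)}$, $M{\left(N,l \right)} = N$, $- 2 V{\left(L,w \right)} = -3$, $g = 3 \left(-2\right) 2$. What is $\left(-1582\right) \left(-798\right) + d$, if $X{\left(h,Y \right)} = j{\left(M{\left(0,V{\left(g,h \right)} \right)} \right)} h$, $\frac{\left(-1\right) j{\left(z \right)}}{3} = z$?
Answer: $1261710$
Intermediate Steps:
$g = -12$ ($g = \left(-6\right) 2 = -12$)
$V{\left(L,w \right)} = \frac{3}{2}$ ($V{\left(L,w \right)} = \left(- \frac{1}{2}\right) \left(-3\right) = \frac{3}{2}$)
$j{\left(z \right)} = - 3 z$
$X{\left(h,Y \right)} = 0$ ($X{\left(h,Y \right)} = \left(-3\right) 0 h = 0 h = 0$)
$d = -726$ ($d = -726 - 0 = -726 + 0 = -726$)
$\left(-1582\right) \left(-798\right) + d = \left(-1582\right) \left(-798\right) - 726 = 1262436 - 726 = 1261710$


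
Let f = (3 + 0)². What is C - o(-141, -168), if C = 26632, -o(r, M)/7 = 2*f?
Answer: 26758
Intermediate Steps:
f = 9 (f = 3² = 9)
o(r, M) = -126 (o(r, M) = -14*9 = -7*18 = -126)
C - o(-141, -168) = 26632 - 1*(-126) = 26632 + 126 = 26758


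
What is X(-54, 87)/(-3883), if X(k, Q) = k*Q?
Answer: 4698/3883 ≈ 1.2099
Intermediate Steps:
X(k, Q) = Q*k
X(-54, 87)/(-3883) = (87*(-54))/(-3883) = -4698*(-1/3883) = 4698/3883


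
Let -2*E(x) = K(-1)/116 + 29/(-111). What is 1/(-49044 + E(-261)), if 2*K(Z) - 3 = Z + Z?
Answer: -51504/2525955559 ≈ -2.0390e-5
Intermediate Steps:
K(Z) = 3/2 + Z (K(Z) = 3/2 + (Z + Z)/2 = 3/2 + (2*Z)/2 = 3/2 + Z)
E(x) = 6617/51504 (E(x) = -((3/2 - 1)/116 + 29/(-111))/2 = -((1/2)*(1/116) + 29*(-1/111))/2 = -(1/232 - 29/111)/2 = -1/2*(-6617/25752) = 6617/51504)
1/(-49044 + E(-261)) = 1/(-49044 + 6617/51504) = 1/(-2525955559/51504) = -51504/2525955559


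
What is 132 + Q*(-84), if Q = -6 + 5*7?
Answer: -2304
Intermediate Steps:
Q = 29 (Q = -6 + 35 = 29)
132 + Q*(-84) = 132 + 29*(-84) = 132 - 2436 = -2304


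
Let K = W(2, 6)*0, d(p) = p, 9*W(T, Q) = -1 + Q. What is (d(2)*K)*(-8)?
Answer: 0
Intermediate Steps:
W(T, Q) = -1/9 + Q/9 (W(T, Q) = (-1 + Q)/9 = -1/9 + Q/9)
K = 0 (K = (-1/9 + (1/9)*6)*0 = (-1/9 + 2/3)*0 = (5/9)*0 = 0)
(d(2)*K)*(-8) = (2*0)*(-8) = 0*(-8) = 0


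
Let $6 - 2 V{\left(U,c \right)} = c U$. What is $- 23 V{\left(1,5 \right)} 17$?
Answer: $- \frac{391}{2} \approx -195.5$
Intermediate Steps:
$V{\left(U,c \right)} = 3 - \frac{U c}{2}$ ($V{\left(U,c \right)} = 3 - \frac{c U}{2} = 3 - \frac{U c}{2}$)
$- 23 V{\left(1,5 \right)} 17 = - 23 \left(3 - \frac{1}{2} \cdot 5\right) 17 = - 23 \left(3 - \frac{5}{2}\right) 17 = \left(-23\right) \frac{1}{2} \cdot 17 = \left(- \frac{23}{2}\right) 17 = - \frac{391}{2}$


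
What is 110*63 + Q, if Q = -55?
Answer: 6875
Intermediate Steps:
110*63 + Q = 110*63 - 55 = 6930 - 55 = 6875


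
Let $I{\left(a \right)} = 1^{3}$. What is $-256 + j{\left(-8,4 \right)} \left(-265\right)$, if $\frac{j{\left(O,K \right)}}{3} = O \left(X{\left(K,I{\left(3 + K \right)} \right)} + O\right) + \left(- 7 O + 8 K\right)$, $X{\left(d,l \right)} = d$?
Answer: $-95656$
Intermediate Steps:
$I{\left(a \right)} = 1$
$j{\left(O,K \right)} = - 21 O + 24 K + 3 O \left(K + O\right)$ ($j{\left(O,K \right)} = 3 \left(O \left(K + O\right) + \left(- 7 O + 8 K\right)\right) = 3 \left(- 7 O + 8 K + O \left(K + O\right)\right) = - 21 O + 24 K + 3 O \left(K + O\right)$)
$-256 + j{\left(-8,4 \right)} \left(-265\right) = -256 + \left(\left(-21\right) \left(-8\right) + 3 \left(-8\right)^{2} + 24 \cdot 4 + 3 \cdot 4 \left(-8\right)\right) \left(-265\right) = -256 + \left(168 + 3 \cdot 64 + 96 - 96\right) \left(-265\right) = -256 + \left(168 + 192 + 96 - 96\right) \left(-265\right) = -256 + 360 \left(-265\right) = -256 - 95400 = -95656$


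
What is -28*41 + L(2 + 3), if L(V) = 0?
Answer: -1148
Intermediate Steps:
-28*41 + L(2 + 3) = -28*41 + 0 = -1148 + 0 = -1148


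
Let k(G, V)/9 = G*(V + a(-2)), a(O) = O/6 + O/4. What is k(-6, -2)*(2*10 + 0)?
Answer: 3060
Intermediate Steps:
a(O) = 5*O/12 (a(O) = O*(⅙) + O*(¼) = O/6 + O/4 = 5*O/12)
k(G, V) = 9*G*(-⅚ + V) (k(G, V) = 9*(G*(V + (5/12)*(-2))) = 9*(G*(V - ⅚)) = 9*(G*(-⅚ + V)) = 9*G*(-⅚ + V))
k(-6, -2)*(2*10 + 0) = ((3/2)*(-6)*(-5 + 6*(-2)))*(2*10 + 0) = ((3/2)*(-6)*(-5 - 12))*(20 + 0) = ((3/2)*(-6)*(-17))*20 = 153*20 = 3060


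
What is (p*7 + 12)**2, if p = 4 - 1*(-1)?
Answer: 2209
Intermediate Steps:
p = 5 (p = 4 + 1 = 5)
(p*7 + 12)**2 = (5*7 + 12)**2 = (35 + 12)**2 = 47**2 = 2209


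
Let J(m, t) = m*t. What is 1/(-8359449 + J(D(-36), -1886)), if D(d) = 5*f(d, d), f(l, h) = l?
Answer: -1/8019969 ≈ -1.2469e-7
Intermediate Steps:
D(d) = 5*d
1/(-8359449 + J(D(-36), -1886)) = 1/(-8359449 + (5*(-36))*(-1886)) = 1/(-8359449 - 180*(-1886)) = 1/(-8359449 + 339480) = 1/(-8019969) = -1/8019969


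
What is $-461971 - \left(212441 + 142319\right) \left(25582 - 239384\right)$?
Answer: $75847935549$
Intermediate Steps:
$-461971 - \left(212441 + 142319\right) \left(25582 - 239384\right) = -461971 - 354760 \left(-213802\right) = -461971 - -75848397520 = -461971 + 75848397520 = 75847935549$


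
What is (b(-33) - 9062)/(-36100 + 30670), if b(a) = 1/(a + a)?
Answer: 598093/358380 ≈ 1.6689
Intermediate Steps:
b(a) = 1/(2*a)
(b(-33) - 9062)/(-36100 + 30670) = ((½)/(-33) - 9062)/(-36100 + 30670) = ((½)*(-1/33) - 9062)/(-5430) = (-1/66 - 9062)*(-1/5430) = -598093/66*(-1/5430) = 598093/358380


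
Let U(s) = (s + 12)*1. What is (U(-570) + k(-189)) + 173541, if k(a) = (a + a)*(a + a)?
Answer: 315867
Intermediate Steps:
U(s) = 12 + s (U(s) = (12 + s)*1 = 12 + s)
k(a) = 4*a² (k(a) = (2*a)*(2*a) = 4*a²)
(U(-570) + k(-189)) + 173541 = ((12 - 570) + 4*(-189)²) + 173541 = (-558 + 4*35721) + 173541 = (-558 + 142884) + 173541 = 142326 + 173541 = 315867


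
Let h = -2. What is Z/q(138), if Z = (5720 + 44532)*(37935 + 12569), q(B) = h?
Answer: -1268963504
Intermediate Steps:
q(B) = -2
Z = 2537927008 (Z = 50252*50504 = 2537927008)
Z/q(138) = 2537927008/(-2) = 2537927008*(-1/2) = -1268963504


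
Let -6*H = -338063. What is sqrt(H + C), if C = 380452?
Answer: 5*sqrt(628986)/6 ≈ 660.91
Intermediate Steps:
H = 338063/6 (H = -1/6*(-338063) = 338063/6 ≈ 56344.)
sqrt(H + C) = sqrt(338063/6 + 380452) = sqrt(2620775/6) = 5*sqrt(628986)/6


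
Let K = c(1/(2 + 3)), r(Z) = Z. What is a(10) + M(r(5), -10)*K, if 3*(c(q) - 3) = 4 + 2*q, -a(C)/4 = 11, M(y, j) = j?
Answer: -266/3 ≈ -88.667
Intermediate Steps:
a(C) = -44 (a(C) = -4*11 = -44)
c(q) = 13/3 + 2*q/3 (c(q) = 3 + (4 + 2*q)/3 = 3 + (4/3 + 2*q/3) = 13/3 + 2*q/3)
K = 67/15 (K = 13/3 + 2/(3*(2 + 3)) = 13/3 + (2/3)/5 = 13/3 + (2/3)*(1/5) = 13/3 + 2/15 = 67/15 ≈ 4.4667)
a(10) + M(r(5), -10)*K = -44 - 10*67/15 = -44 - 134/3 = -266/3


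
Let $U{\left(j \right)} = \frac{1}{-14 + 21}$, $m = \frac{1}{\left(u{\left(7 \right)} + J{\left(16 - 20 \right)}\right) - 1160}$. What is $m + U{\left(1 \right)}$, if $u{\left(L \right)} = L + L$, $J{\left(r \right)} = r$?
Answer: $\frac{1143}{8050} \approx 0.14199$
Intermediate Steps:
$u{\left(L \right)} = 2 L$
$m = - \frac{1}{1150}$ ($m = \frac{1}{\left(2 \cdot 7 + \left(16 - 20\right)\right) - 1160} = \frac{1}{\left(14 - 4\right) - 1160} = \frac{1}{10 - 1160} = \frac{1}{-1150} = - \frac{1}{1150} \approx -0.00086956$)
$U{\left(j \right)} = \frac{1}{7}$
$m + U{\left(1 \right)} = - \frac{1}{1150} + \frac{1}{7} = \frac{1143}{8050}$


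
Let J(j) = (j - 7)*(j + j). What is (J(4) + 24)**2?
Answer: 0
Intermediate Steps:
J(j) = 2*j*(-7 + j) (J(j) = (-7 + j)*(2*j) = 2*j*(-7 + j))
(J(4) + 24)**2 = (2*4*(-7 + 4) + 24)**2 = (2*4*(-3) + 24)**2 = (-24 + 24)**2 = 0**2 = 0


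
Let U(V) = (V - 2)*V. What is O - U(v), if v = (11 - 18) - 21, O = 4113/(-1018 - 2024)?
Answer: -284377/338 ≈ -841.35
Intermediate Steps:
O = -457/338 (O = 4113/(-3042) = 4113*(-1/3042) = -457/338 ≈ -1.3521)
v = -28 (v = -7 - 21 = -28)
U(V) = V*(-2 + V) (U(V) = (-2 + V)*V = V*(-2 + V))
O - U(v) = -457/338 - (-28)*(-2 - 28) = -457/338 - (-28)*(-30) = -457/338 - 1*840 = -457/338 - 840 = -284377/338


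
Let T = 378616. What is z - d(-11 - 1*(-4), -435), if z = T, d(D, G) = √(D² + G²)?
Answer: 378616 - √189274 ≈ 3.7818e+5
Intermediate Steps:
z = 378616
z - d(-11 - 1*(-4), -435) = 378616 - √((-11 - 1*(-4))² + (-435)²) = 378616 - √((-11 + 4)² + 189225) = 378616 - √((-7)² + 189225) = 378616 - √(49 + 189225) = 378616 - √189274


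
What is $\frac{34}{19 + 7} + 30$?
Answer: $\frac{407}{13} \approx 31.308$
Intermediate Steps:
$\frac{34}{19 + 7} + 30 = \frac{34}{26} + 30 = 34 \cdot \frac{1}{26} + 30 = \frac{17}{13} + 30 = \frac{407}{13}$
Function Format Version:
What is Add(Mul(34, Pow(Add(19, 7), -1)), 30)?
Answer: Rational(407, 13) ≈ 31.308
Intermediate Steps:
Add(Mul(34, Pow(Add(19, 7), -1)), 30) = Add(Mul(34, Pow(26, -1)), 30) = Add(Mul(34, Rational(1, 26)), 30) = Add(Rational(17, 13), 30) = Rational(407, 13)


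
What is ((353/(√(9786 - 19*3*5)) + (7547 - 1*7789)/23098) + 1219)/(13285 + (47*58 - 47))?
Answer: 7039055/92184118 + 353*√9501/151673964 ≈ 0.076586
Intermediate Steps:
((353/(√(9786 - 19*3*5)) + (7547 - 1*7789)/23098) + 1219)/(13285 + (47*58 - 47)) = ((353/(√(9786 - 57*5)) + (7547 - 7789)*(1/23098)) + 1219)/(13285 + (2726 - 47)) = ((353/(√(9786 - 1*285)) - 242*1/23098) + 1219)/(13285 + 2679) = ((353/(√(9786 - 285)) - 121/11549) + 1219)/15964 = ((353/(√9501) - 121/11549) + 1219)*(1/15964) = ((353*(√9501/9501) - 121/11549) + 1219)*(1/15964) = ((353*√9501/9501 - 121/11549) + 1219)*(1/15964) = ((-121/11549 + 353*√9501/9501) + 1219)*(1/15964) = (14078110/11549 + 353*√9501/9501)*(1/15964) = 7039055/92184118 + 353*√9501/151673964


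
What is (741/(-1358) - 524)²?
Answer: 507418302889/1844164 ≈ 2.7515e+5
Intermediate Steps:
(741/(-1358) - 524)² = (741*(-1/1358) - 524)² = (-741/1358 - 524)² = (-712333/1358)² = 507418302889/1844164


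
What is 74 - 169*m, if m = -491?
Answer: 83053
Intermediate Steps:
74 - 169*m = 74 - 169*(-491) = 74 + 82979 = 83053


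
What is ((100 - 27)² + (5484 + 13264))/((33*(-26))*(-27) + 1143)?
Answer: 24077/24309 ≈ 0.99046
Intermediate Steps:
((100 - 27)² + (5484 + 13264))/((33*(-26))*(-27) + 1143) = (73² + 18748)/(-858*(-27) + 1143) = (5329 + 18748)/(23166 + 1143) = 24077/24309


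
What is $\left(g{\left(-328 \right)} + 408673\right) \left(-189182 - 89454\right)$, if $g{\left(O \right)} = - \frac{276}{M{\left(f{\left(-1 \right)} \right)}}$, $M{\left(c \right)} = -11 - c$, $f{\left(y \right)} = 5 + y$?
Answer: $- \frac{569380684652}{5} \approx -1.1388 \cdot 10^{11}$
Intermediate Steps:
$g{\left(O \right)} = \frac{92}{5}$ ($g{\left(O \right)} = - \frac{276}{-11 - \left(5 - 1\right)} = - \frac{276}{-11 - 4} = - \frac{276}{-15} = \left(-276\right) \left(- \frac{1}{15}\right) = \frac{92}{5}$)
$\left(g{\left(-328 \right)} + 408673\right) \left(-189182 - 89454\right) = \left(\frac{92}{5} + 408673\right) \left(-189182 - 89454\right) = \frac{2043457 \left(-189182 - 89454\right)}{5} = \frac{2043457}{5} \left(-278636\right) = - \frac{569380684652}{5}$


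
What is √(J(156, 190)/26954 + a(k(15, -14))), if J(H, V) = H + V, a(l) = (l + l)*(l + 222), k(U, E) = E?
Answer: 5*I*√42312321815/13477 ≈ 76.315*I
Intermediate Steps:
a(l) = 2*l*(222 + l) (a(l) = (2*l)*(222 + l) = 2*l*(222 + l))
√(J(156, 190)/26954 + a(k(15, -14))) = √((156 + 190)/26954 + 2*(-14)*(222 - 14)) = √(346*(1/26954) + 2*(-14)*208) = √(173/13477 - 5824) = √(-78489875/13477) = 5*I*√42312321815/13477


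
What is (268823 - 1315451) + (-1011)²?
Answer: -24507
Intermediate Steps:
(268823 - 1315451) + (-1011)² = -1046628 + 1022121 = -24507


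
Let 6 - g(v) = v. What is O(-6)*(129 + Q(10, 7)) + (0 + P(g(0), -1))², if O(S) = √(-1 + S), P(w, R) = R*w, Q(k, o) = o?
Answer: 36 + 136*I*√7 ≈ 36.0 + 359.82*I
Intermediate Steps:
g(v) = 6 - v
O(-6)*(129 + Q(10, 7)) + (0 + P(g(0), -1))² = √(-1 - 6)*(129 + 7) + (0 - (6 - 1*0))² = √(-7)*136 + (0 - (6 + 0))² = (I*√7)*136 + (0 - 1*6)² = 136*I*√7 + (0 - 6)² = 136*I*√7 + (-6)² = 136*I*√7 + 36 = 36 + 136*I*√7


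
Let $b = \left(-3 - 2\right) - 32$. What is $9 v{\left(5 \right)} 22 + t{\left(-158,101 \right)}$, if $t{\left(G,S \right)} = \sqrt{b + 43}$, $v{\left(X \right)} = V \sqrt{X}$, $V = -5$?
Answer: $\sqrt{6} - 990 \sqrt{5} \approx -2211.3$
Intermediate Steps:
$b = -37$ ($b = -5 - 32 = -37$)
$v{\left(X \right)} = - 5 \sqrt{X}$
$t{\left(G,S \right)} = \sqrt{6}$ ($t{\left(G,S \right)} = \sqrt{-37 + 43} = \sqrt{6}$)
$9 v{\left(5 \right)} 22 + t{\left(-158,101 \right)} = 9 \left(- 5 \sqrt{5}\right) 22 + \sqrt{6} = - 45 \sqrt{5} \cdot 22 + \sqrt{6} = - 990 \sqrt{5} + \sqrt{6} = \sqrt{6} - 990 \sqrt{5}$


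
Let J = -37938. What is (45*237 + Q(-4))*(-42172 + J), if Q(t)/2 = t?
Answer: -853732270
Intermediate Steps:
Q(t) = 2*t
(45*237 + Q(-4))*(-42172 + J) = (45*237 + 2*(-4))*(-42172 - 37938) = (10665 - 8)*(-80110) = 10657*(-80110) = -853732270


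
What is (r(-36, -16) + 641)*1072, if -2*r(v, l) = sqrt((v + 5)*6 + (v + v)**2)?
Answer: 687152 - 3752*sqrt(102) ≈ 6.4926e+5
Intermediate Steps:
r(v, l) = -sqrt(30 + 4*v**2 + 6*v)/2 (r(v, l) = -sqrt((v + 5)*6 + (v + v)**2)/2 = -sqrt((5 + v)*6 + (2*v)**2)/2 = -sqrt((30 + 6*v) + 4*v**2)/2 = -sqrt(30 + 4*v**2 + 6*v)/2)
(r(-36, -16) + 641)*1072 = (-sqrt(30 + 4*(-36)**2 + 6*(-36))/2 + 641)*1072 = (-sqrt(30 + 4*1296 - 216)/2 + 641)*1072 = (-sqrt(30 + 5184 - 216)/2 + 641)*1072 = (-7*sqrt(102)/2 + 641)*1072 = (641 - 7*sqrt(102)/2)*1072 = 687152 - 3752*sqrt(102)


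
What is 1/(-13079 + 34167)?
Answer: 1/21088 ≈ 4.7420e-5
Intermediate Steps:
1/(-13079 + 34167) = 1/21088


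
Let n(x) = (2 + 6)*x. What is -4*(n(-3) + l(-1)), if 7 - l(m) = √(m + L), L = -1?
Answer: 68 + 4*I*√2 ≈ 68.0 + 5.6569*I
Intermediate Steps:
n(x) = 8*x
l(m) = 7 - √(-1 + m) (l(m) = 7 - √(m - 1) = 7 - √(-1 + m))
-4*(n(-3) + l(-1)) = -4*(8*(-3) + (7 - √(-1 - 1))) = -4*(-24 + (7 - √(-2))) = -4*(-24 + (7 - I*√2)) = -4*(-17 - I*√2) = 68 + 4*I*√2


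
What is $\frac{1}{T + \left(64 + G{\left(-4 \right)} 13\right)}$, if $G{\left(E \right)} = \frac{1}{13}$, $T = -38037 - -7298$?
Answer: $- \frac{1}{30674} \approx -3.2601 \cdot 10^{-5}$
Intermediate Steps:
$T = -30739$ ($T = -38037 + 7298 = -30739$)
$G{\left(E \right)} = \frac{1}{13}$
$\frac{1}{T + \left(64 + G{\left(-4 \right)} 13\right)} = \frac{1}{-30739 + \left(64 + \frac{1}{13} \cdot 13\right)} = \frac{1}{-30739 + \left(64 + 1\right)} = \frac{1}{-30739 + 65} = \frac{1}{-30674} = - \frac{1}{30674}$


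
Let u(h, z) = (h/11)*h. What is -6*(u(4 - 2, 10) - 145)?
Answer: 9546/11 ≈ 867.82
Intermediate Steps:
u(h, z) = h**2/11 (u(h, z) = (h*(1/11))*h = (h/11)*h = h**2/11)
-6*(u(4 - 2, 10) - 145) = -6*((4 - 2)**2/11 - 145) = -6*((1/11)*2**2 - 145) = -6*((1/11)*4 - 145) = -6*(4/11 - 145) = -6*(-1591/11) = 9546/11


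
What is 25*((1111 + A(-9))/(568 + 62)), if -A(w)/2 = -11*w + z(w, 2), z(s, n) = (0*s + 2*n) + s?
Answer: 4615/126 ≈ 36.627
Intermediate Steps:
z(s, n) = s + 2*n (z(s, n) = (0 + 2*n) + s = 2*n + s = s + 2*n)
A(w) = -8 + 20*w (A(w) = -2*(-11*w + (w + 2*2)) = -2*(-11*w + (w + 4)) = -2*(-11*w + (4 + w)) = -2*(4 - 10*w) = -8 + 20*w)
25*((1111 + A(-9))/(568 + 62)) = 25*((1111 + (-8 + 20*(-9)))/(568 + 62)) = 25*((1111 + (-8 - 180))/630) = 25*((1111 - 188)*(1/630)) = 25*(923*(1/630)) = 25*(923/630) = 4615/126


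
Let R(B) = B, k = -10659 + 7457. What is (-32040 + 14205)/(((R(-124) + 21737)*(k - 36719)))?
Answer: 5945/287604191 ≈ 2.0671e-5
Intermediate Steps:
k = -3202
(-32040 + 14205)/(((R(-124) + 21737)*(k - 36719))) = (-32040 + 14205)/(((-124 + 21737)*(-3202 - 36719))) = -17835/(21613*(-39921)) = -17835/(-862812573) = -17835*(-1/862812573) = 5945/287604191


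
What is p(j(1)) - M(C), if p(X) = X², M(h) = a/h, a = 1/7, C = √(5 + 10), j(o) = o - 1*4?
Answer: 9 - √15/105 ≈ 8.9631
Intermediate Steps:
j(o) = -4 + o (j(o) = o - 4 = -4 + o)
C = √15 ≈ 3.8730
a = ⅐ ≈ 0.14286
M(h) = 1/(7*h)
p(j(1)) - M(C) = (-4 + 1)² - 1/(7*(√15)) = (-3)² - √15/15/7 = 9 - √15/105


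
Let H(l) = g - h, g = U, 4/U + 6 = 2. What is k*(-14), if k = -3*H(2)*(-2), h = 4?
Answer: 420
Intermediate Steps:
U = -1 (U = 4/(-6 + 2) = 4/(-4) = 4*(-¼) = -1)
g = -1
H(l) = -5 (H(l) = -1 - 1*4 = -1 - 4 = -5)
k = -30 (k = -3*(-5)*(-2) = 15*(-2) = -30)
k*(-14) = -30*(-14) = 420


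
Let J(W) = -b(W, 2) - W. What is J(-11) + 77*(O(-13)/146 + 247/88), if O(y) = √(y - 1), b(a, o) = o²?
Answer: 1785/8 + 77*I*√14/146 ≈ 223.13 + 1.9733*I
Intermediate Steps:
O(y) = √(-1 + y)
J(W) = -4 - W (J(W) = -1*2² - W = -1*4 - W = -4 - W)
J(-11) + 77*(O(-13)/146 + 247/88) = (-4 - 1*(-11)) + 77*(√(-1 - 13)/146 + 247/88) = (-4 + 11) + 77*(√(-14)*(1/146) + 247*(1/88)) = 7 + 77*((I*√14)*(1/146) + 247/88) = 7 + 77*(I*√14/146 + 247/88) = 7 + 77*(247/88 + I*√14/146) = 7 + (1729/8 + 77*I*√14/146) = 1785/8 + 77*I*√14/146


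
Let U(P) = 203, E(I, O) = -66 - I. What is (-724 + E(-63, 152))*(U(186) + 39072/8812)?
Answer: -332222279/2203 ≈ -1.5080e+5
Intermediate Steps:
(-724 + E(-63, 152))*(U(186) + 39072/8812) = (-724 + (-66 - 1*(-63)))*(203 + 39072/8812) = (-724 + (-66 + 63))*(203 + 39072*(1/8812)) = (-724 - 3)*(203 + 9768/2203) = -727*456977/2203 = -332222279/2203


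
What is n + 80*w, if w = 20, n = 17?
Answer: 1617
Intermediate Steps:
n + 80*w = 17 + 80*20 = 17 + 1600 = 1617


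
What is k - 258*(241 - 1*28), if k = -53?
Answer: -55007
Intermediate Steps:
k - 258*(241 - 1*28) = -53 - 258*(241 - 1*28) = -53 - 258*(241 - 28) = -53 - 258*213 = -53 - 54954 = -55007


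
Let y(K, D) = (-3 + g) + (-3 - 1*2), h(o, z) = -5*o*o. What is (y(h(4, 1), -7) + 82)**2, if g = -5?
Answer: 4761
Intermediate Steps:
h(o, z) = -5*o**2
y(K, D) = -13 (y(K, D) = (-3 - 5) + (-3 - 1*2) = -8 + (-3 - 2) = -8 - 5 = -13)
(y(h(4, 1), -7) + 82)**2 = (-13 + 82)**2 = 69**2 = 4761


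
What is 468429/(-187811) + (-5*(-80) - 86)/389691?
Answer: -14037199445/5629865877 ≈ -2.4933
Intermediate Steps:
468429/(-187811) + (-5*(-80) - 86)/389691 = 468429*(-1/187811) + (400 - 86)*(1/389691) = -36033/14447 + 314*(1/389691) = -36033/14447 + 314/389691 = -14037199445/5629865877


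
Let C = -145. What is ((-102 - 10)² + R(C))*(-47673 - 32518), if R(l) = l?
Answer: -994288209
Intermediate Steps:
((-102 - 10)² + R(C))*(-47673 - 32518) = ((-102 - 10)² - 145)*(-47673 - 32518) = ((-112)² - 145)*(-80191) = (12544 - 145)*(-80191) = 12399*(-80191) = -994288209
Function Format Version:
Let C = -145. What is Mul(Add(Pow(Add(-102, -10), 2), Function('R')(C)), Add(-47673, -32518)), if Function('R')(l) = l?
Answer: -994288209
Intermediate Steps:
Mul(Add(Pow(Add(-102, -10), 2), Function('R')(C)), Add(-47673, -32518)) = Mul(Add(Pow(Add(-102, -10), 2), -145), Add(-47673, -32518)) = Mul(Add(Pow(-112, 2), -145), -80191) = Mul(Add(12544, -145), -80191) = Mul(12399, -80191) = -994288209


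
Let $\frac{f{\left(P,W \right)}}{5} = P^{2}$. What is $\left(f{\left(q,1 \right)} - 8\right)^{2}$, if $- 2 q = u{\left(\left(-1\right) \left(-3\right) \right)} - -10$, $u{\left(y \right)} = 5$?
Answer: $\frac{1194649}{16} \approx 74666.0$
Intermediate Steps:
$q = - \frac{15}{2}$ ($q = - \frac{5 - -10}{2} = - \frac{5 + 10}{2} = \left(- \frac{1}{2}\right) 15 = - \frac{15}{2} \approx -7.5$)
$f{\left(P,W \right)} = 5 P^{2}$
$\left(f{\left(q,1 \right)} - 8\right)^{2} = \left(5 \left(- \frac{15}{2}\right)^{2} - 8\right)^{2} = \left(5 \cdot \frac{225}{4} - 8\right)^{2} = \left(\frac{1125}{4} - 8\right)^{2} = \left(\frac{1093}{4}\right)^{2} = \frac{1194649}{16}$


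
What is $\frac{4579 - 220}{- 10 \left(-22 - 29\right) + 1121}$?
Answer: $\frac{4359}{1631} \approx 2.6726$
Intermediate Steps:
$\frac{4579 - 220}{- 10 \left(-22 - 29\right) + 1121} = \frac{4579 - 220}{\left(-10\right) \left(-51\right) + 1121} = \frac{4359}{510 + 1121} = \frac{4359}{1631}$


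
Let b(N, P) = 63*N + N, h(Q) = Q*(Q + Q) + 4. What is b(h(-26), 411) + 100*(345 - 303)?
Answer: 90984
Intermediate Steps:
h(Q) = 4 + 2*Q² (h(Q) = Q*(2*Q) + 4 = 2*Q² + 4 = 4 + 2*Q²)
b(N, P) = 64*N
b(h(-26), 411) + 100*(345 - 303) = 64*(4 + 2*(-26)²) + 100*(345 - 303) = 64*(4 + 2*676) + 100*42 = 64*(4 + 1352) + 4200 = 64*1356 + 4200 = 86784 + 4200 = 90984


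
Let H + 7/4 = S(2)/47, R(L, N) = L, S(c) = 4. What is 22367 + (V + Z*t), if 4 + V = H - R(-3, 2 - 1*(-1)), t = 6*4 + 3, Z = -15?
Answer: 4128355/188 ≈ 21959.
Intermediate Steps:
H = -313/188 (H = -7/4 + 4/47 = -313/188 ≈ -1.6649)
t = 27 (t = 24 + 3 = 27)
V = -501/188 (V = -4 + (-313/188 - 1*(-3)) = -4 + (-313/188 + 3) = -4 + 251/188 = -501/188 ≈ -2.6649)
22367 + (V + Z*t) = 22367 + (-501/188 - 15*27) = 22367 + (-501/188 - 405) = 22367 - 76641/188 = 4128355/188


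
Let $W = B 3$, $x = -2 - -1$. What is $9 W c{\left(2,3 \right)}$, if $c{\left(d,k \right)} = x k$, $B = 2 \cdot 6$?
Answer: $-972$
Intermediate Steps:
$x = -1$ ($x = -2 + 1 = -1$)
$B = 12$
$W = 36$ ($W = 12 \cdot 3 = 36$)
$c{\left(d,k \right)} = - k$
$9 W c{\left(2,3 \right)} = 9 \cdot 36 \left(\left(-1\right) 3\right) = 324 \left(-3\right) = -972$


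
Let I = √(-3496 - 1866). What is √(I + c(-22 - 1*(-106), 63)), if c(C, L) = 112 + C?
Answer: √(196 + I*√5362) ≈ 14.234 + 2.5722*I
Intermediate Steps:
I = I*√5362 (I = √(-5362) = I*√5362 ≈ 73.226*I)
√(I + c(-22 - 1*(-106), 63)) = √(I*√5362 + (112 + (-22 - 1*(-106)))) = √(I*√5362 + (112 + (-22 + 106))) = √(I*√5362 + (112 + 84)) = √(I*√5362 + 196) = √(196 + I*√5362)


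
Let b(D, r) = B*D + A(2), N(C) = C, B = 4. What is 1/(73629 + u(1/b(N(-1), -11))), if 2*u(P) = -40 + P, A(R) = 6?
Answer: 4/294437 ≈ 1.3585e-5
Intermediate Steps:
b(D, r) = 6 + 4*D (b(D, r) = 4*D + 6 = 6 + 4*D)
u(P) = -20 + P/2 (u(P) = (-40 + P)/2 = -20 + P/2)
1/(73629 + u(1/b(N(-1), -11))) = 1/(73629 + (-20 + 1/(2*(6 + 4*(-1))))) = 1/(73629 + (-20 + 1/(2*(6 - 4)))) = 1/(73629 + (-20 + (½)/2)) = 1/(73629 + (-20 + (½)*(½))) = 1/(73629 + (-20 + ¼)) = 1/(73629 - 79/4) = 1/(294437/4) = 4/294437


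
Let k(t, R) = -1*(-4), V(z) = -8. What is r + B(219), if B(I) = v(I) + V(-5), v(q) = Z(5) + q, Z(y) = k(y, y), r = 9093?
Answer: 9308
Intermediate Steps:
k(t, R) = 4
Z(y) = 4
v(q) = 4 + q
B(I) = -4 + I (B(I) = (4 + I) - 8 = -4 + I)
r + B(219) = 9093 + (-4 + 219) = 9093 + 215 = 9308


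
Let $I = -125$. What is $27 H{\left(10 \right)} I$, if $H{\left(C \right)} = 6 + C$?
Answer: $-54000$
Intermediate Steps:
$27 H{\left(10 \right)} I = 27 \left(6 + 10\right) \left(-125\right) = 27 \cdot 16 \left(-125\right) = 432 \left(-125\right) = -54000$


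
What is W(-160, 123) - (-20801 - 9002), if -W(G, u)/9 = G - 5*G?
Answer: 24043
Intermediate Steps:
W(G, u) = 36*G (W(G, u) = -9*(G - 5*G) = -(-36)*G = 36*G)
W(-160, 123) - (-20801 - 9002) = 36*(-160) - (-20801 - 9002) = -5760 - 1*(-29803) = -5760 + 29803 = 24043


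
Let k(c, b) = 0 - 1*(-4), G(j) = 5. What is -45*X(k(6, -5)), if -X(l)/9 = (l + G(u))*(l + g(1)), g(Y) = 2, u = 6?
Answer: 21870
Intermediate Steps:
k(c, b) = 4 (k(c, b) = 0 + 4 = 4)
X(l) = -9*(2 + l)*(5 + l) (X(l) = -9*(l + 5)*(l + 2) = -9*(5 + l)*(2 + l) = -9*(2 + l)*(5 + l))
-45*X(k(6, -5)) = -45*(-90 - 63*4 - 9*4**2) = -45*(-90 - 252 - 9*16) = -45*(-90 - 252 - 144) = -45*(-486) = 21870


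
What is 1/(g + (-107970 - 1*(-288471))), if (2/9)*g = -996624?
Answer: -1/4304307 ≈ -2.3233e-7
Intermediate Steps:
g = -4484808 (g = (9/2)*(-996624) = -4484808)
1/(g + (-107970 - 1*(-288471))) = 1/(-4484808 + (-107970 - 1*(-288471))) = 1/(-4484808 + (-107970 + 288471)) = 1/(-4484808 + 180501) = 1/(-4304307) = -1/4304307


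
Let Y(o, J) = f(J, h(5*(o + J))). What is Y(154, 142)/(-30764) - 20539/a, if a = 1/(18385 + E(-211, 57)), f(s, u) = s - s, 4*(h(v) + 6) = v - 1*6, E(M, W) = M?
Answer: -373275786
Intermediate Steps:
h(v) = -15/2 + v/4 (h(v) = -6 + (v - 1*6)/4 = -6 + (v - 6)/4 = -6 + (-6 + v)/4 = -6 + (-3/2 + v/4) = -15/2 + v/4)
f(s, u) = 0
a = 1/18174 (a = 1/(18385 - 211) = 1/18174 ≈ 5.5024e-5)
Y(o, J) = 0
Y(154, 142)/(-30764) - 20539/a = 0/(-30764) - 20539/1/18174 = 0*(-1/30764) - 20539*18174 = 0 - 373275786 = -373275786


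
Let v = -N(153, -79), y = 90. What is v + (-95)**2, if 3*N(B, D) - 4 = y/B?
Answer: 153399/17 ≈ 9023.5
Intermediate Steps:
N(B, D) = 4/3 + 30/B (N(B, D) = 4/3 + (90/B)/3 = 4/3 + 30/B)
v = -26/17 (v = -(4/3 + 30/153) = -(4/3 + 30*(1/153)) = -(4/3 + 10/51) = -1*26/17 = -26/17 ≈ -1.5294)
v + (-95)**2 = -26/17 + (-95)**2 = -26/17 + 9025 = 153399/17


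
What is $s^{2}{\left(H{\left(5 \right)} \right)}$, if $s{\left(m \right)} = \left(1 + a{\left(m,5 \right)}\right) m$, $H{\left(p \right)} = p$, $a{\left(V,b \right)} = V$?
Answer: $900$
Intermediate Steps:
$s{\left(m \right)} = m \left(1 + m\right)$ ($s{\left(m \right)} = \left(1 + m\right) m = m \left(1 + m\right)$)
$s^{2}{\left(H{\left(5 \right)} \right)} = \left(5 \left(1 + 5\right)\right)^{2} = \left(5 \cdot 6\right)^{2} = 30^{2} = 900$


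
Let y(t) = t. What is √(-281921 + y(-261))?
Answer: I*√282182 ≈ 531.21*I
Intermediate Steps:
√(-281921 + y(-261)) = √(-281921 - 261) = √(-282182) = I*√282182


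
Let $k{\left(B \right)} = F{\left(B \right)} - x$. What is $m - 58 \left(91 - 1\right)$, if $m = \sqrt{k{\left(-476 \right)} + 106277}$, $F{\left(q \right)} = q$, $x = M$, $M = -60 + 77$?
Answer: $-5220 + 2 \sqrt{26446} \approx -4894.8$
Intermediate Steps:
$M = 17$
$x = 17$
$k{\left(B \right)} = -17 + B$ ($k{\left(B \right)} = B - 17 = -17 + B$)
$m = 2 \sqrt{26446}$ ($m = \sqrt{\left(-17 - 476\right) + 106277} = \sqrt{-493 + 106277} = \sqrt{105784} = 2 \sqrt{26446} \approx 325.24$)
$m - 58 \left(91 - 1\right) = 2 \sqrt{26446} - 58 \left(91 - 1\right) = 2 \sqrt{26446} - 5220 = -5220 + 2 \sqrt{26446}$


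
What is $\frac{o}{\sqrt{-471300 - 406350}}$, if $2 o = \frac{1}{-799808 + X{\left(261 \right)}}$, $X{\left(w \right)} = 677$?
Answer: $\frac{i \sqrt{35106}}{280542928860} \approx 6.6787 \cdot 10^{-10} i$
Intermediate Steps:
$o = - \frac{1}{1598262}$ ($o = \frac{1}{2 \left(-799808 + 677\right)} = \frac{1}{2 \left(-799131\right)} = \frac{1}{2} \left(- \frac{1}{799131}\right) = - \frac{1}{1598262} \approx -6.2568 \cdot 10^{-7}$)
$\frac{o}{\sqrt{-471300 - 406350}} = - \frac{1}{1598262 \sqrt{-471300 - 406350}} = - \frac{1}{1598262 \sqrt{-877650}} = - \frac{1}{1598262 \cdot 5 i \sqrt{35106}} = - \frac{\left(- \frac{1}{175530}\right) i \sqrt{35106}}{1598262} = \frac{i \sqrt{35106}}{280542928860}$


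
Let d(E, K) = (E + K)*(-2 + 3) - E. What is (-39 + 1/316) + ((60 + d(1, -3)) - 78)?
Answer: -18959/316 ≈ -59.997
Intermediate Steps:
d(E, K) = K (d(E, K) = (E + K)*1 - E = (E + K) - E = K)
(-39 + 1/316) + ((60 + d(1, -3)) - 78) = (-39 + 1/316) + ((60 - 3) - 78) = (-39 + 1/316) + (57 - 78) = -12323/316 - 21 = -18959/316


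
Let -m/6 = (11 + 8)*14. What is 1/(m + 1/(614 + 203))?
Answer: -817/1303931 ≈ -0.00062657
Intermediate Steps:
m = -1596 (m = -6*(11 + 8)*14 = -114*14 = -6*266 = -1596)
1/(m + 1/(614 + 203)) = 1/(-1596 + 1/(614 + 203)) = 1/(-1596 + 1/817) = 1/(-1303931/817) = -817/1303931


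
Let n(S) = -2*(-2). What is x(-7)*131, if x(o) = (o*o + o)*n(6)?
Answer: 22008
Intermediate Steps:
n(S) = 4
x(o) = 4*o + 4*o**2 (x(o) = (o*o + o)*4 = (o**2 + o)*4 = (o + o**2)*4 = 4*o + 4*o**2)
x(-7)*131 = (4*(-7)*(1 - 7))*131 = (4*(-7)*(-6))*131 = 168*131 = 22008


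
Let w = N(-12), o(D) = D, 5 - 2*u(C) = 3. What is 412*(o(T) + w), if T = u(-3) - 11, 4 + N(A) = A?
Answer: -10712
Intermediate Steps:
u(C) = 1 (u(C) = 5/2 - ½*3 = 5/2 - 3/2 = 1)
N(A) = -4 + A
T = -10 (T = 1 - 11 = -10)
w = -16 (w = -4 - 12 = -16)
412*(o(T) + w) = 412*(-10 - 16) = 412*(-26) = -10712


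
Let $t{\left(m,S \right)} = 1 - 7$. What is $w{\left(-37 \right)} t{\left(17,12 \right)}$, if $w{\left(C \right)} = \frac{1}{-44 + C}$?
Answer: $\frac{2}{27} \approx 0.074074$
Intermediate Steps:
$t{\left(m,S \right)} = -6$ ($t{\left(m,S \right)} = 1 - 7 = -6$)
$w{\left(-37 \right)} t{\left(17,12 \right)} = \frac{1}{-44 - 37} \left(-6\right) = \frac{1}{-81} \left(-6\right) = \left(- \frac{1}{81}\right) \left(-6\right) = \frac{2}{27}$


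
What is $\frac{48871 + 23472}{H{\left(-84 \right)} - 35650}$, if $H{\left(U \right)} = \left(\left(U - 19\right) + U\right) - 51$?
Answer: $- \frac{72343}{35888} \approx -2.0158$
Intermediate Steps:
$H{\left(U \right)} = -70 + 2 U$ ($H{\left(U \right)} = \left(\left(-19 + U\right) + U\right) - 51 = \left(-19 + 2 U\right) - 51 = -70 + 2 U$)
$\frac{48871 + 23472}{H{\left(-84 \right)} - 35650} = \frac{48871 + 23472}{\left(-70 + 2 \left(-84\right)\right) - 35650} = \frac{72343}{\left(-70 - 168\right) - 35650} = \frac{72343}{-238 - 35650} = \frac{72343}{-35888} = 72343 \left(- \frac{1}{35888}\right) = - \frac{72343}{35888}$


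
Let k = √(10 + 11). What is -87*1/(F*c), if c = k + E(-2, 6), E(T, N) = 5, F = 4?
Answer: -435/16 + 87*√21/16 ≈ -2.2697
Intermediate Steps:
k = √21 ≈ 4.5826
c = 5 + √21 (c = √21 + 5 = 5 + √21 ≈ 9.5826)
-87*1/(F*c) = -87*1/(4*(5 + √21)) = -87/(20 + 4*√21)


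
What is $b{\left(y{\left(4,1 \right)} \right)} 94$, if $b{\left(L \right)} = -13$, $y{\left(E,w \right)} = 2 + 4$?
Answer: $-1222$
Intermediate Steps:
$y{\left(E,w \right)} = 6$
$b{\left(y{\left(4,1 \right)} \right)} 94 = \left(-13\right) 94 = -1222$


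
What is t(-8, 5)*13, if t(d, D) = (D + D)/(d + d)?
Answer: -65/8 ≈ -8.1250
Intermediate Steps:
t(d, D) = D/d (t(d, D) = (2*D)/((2*d)) = (2*D)*(1/(2*d)) = D/d)
t(-8, 5)*13 = (5/(-8))*13 = (5*(-1/8))*13 = -5/8*13 = -65/8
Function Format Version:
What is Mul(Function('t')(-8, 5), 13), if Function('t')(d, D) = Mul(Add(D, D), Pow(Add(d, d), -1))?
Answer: Rational(-65, 8) ≈ -8.1250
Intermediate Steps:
Function('t')(d, D) = Mul(D, Pow(d, -1)) (Function('t')(d, D) = Mul(Mul(2, D), Pow(Mul(2, d), -1)) = Mul(Mul(2, D), Mul(Rational(1, 2), Pow(d, -1))) = Mul(D, Pow(d, -1)))
Mul(Function('t')(-8, 5), 13) = Mul(Mul(5, Pow(-8, -1)), 13) = Mul(Mul(5, Rational(-1, 8)), 13) = Mul(Rational(-5, 8), 13) = Rational(-65, 8)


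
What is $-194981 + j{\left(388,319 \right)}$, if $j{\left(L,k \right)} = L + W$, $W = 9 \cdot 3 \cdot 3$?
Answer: $-194512$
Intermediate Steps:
$W = 81$ ($W = 27 \cdot 3 = 81$)
$j{\left(L,k \right)} = 81 + L$ ($j{\left(L,k \right)} = L + 81 = 81 + L$)
$-194981 + j{\left(388,319 \right)} = -194981 + \left(81 + 388\right) = -194981 + 469 = -194512$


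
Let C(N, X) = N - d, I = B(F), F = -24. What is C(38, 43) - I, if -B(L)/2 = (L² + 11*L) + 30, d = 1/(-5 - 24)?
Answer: 20939/29 ≈ 722.03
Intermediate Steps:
d = -1/29 (d = 1/(-29) = -1/29 ≈ -0.034483)
B(L) = -60 - 22*L - 2*L² (B(L) = -2*((L² + 11*L) + 30) = -2*(30 + L² + 11*L) = -60 - 22*L - 2*L²)
I = -684 (I = -60 - 22*(-24) - 2*(-24)² = -60 + 528 - 2*576 = -60 + 528 - 1152 = -684)
C(N, X) = 1/29 + N (C(N, X) = N - 1*(-1/29) = N + 1/29 = 1/29 + N)
C(38, 43) - I = (1/29 + 38) - 1*(-684) = 1103/29 + 684 = 20939/29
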